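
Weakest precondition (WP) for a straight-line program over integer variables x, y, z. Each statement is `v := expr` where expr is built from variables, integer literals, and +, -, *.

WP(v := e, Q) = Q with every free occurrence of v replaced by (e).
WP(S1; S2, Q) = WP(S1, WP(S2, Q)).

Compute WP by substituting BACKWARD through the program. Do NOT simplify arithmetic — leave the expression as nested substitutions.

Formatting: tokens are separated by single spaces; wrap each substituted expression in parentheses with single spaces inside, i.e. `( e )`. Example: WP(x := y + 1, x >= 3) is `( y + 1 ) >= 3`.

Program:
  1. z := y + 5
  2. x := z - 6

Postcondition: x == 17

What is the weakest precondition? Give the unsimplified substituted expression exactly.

post: x == 17
stmt 2: x := z - 6  -- replace 1 occurrence(s) of x with (z - 6)
  => ( z - 6 ) == 17
stmt 1: z := y + 5  -- replace 1 occurrence(s) of z with (y + 5)
  => ( ( y + 5 ) - 6 ) == 17

Answer: ( ( y + 5 ) - 6 ) == 17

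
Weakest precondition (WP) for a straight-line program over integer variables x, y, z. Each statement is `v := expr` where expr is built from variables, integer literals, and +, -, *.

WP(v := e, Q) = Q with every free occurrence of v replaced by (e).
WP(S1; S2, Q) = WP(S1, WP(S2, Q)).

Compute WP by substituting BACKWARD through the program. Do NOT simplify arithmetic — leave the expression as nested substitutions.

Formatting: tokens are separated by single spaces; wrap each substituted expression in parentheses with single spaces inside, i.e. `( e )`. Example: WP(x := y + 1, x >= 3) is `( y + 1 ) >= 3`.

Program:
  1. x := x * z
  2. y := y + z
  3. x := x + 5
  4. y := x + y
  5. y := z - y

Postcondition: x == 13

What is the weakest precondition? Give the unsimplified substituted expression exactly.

Answer: ( ( x * z ) + 5 ) == 13

Derivation:
post: x == 13
stmt 5: y := z - y  -- replace 0 occurrence(s) of y with (z - y)
  => x == 13
stmt 4: y := x + y  -- replace 0 occurrence(s) of y with (x + y)
  => x == 13
stmt 3: x := x + 5  -- replace 1 occurrence(s) of x with (x + 5)
  => ( x + 5 ) == 13
stmt 2: y := y + z  -- replace 0 occurrence(s) of y with (y + z)
  => ( x + 5 ) == 13
stmt 1: x := x * z  -- replace 1 occurrence(s) of x with (x * z)
  => ( ( x * z ) + 5 ) == 13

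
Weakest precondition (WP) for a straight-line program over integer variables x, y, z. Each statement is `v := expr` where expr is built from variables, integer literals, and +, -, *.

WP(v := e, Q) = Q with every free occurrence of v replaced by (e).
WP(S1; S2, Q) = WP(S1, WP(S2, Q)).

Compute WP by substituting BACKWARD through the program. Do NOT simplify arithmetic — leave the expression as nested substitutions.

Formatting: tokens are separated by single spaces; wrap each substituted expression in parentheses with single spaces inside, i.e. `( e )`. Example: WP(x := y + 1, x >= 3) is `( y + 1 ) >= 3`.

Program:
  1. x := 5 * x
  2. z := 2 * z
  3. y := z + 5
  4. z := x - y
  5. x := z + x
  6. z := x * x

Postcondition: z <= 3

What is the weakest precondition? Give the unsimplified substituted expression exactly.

Answer: ( ( ( ( 5 * x ) - ( ( 2 * z ) + 5 ) ) + ( 5 * x ) ) * ( ( ( 5 * x ) - ( ( 2 * z ) + 5 ) ) + ( 5 * x ) ) ) <= 3

Derivation:
post: z <= 3
stmt 6: z := x * x  -- replace 1 occurrence(s) of z with (x * x)
  => ( x * x ) <= 3
stmt 5: x := z + x  -- replace 2 occurrence(s) of x with (z + x)
  => ( ( z + x ) * ( z + x ) ) <= 3
stmt 4: z := x - y  -- replace 2 occurrence(s) of z with (x - y)
  => ( ( ( x - y ) + x ) * ( ( x - y ) + x ) ) <= 3
stmt 3: y := z + 5  -- replace 2 occurrence(s) of y with (z + 5)
  => ( ( ( x - ( z + 5 ) ) + x ) * ( ( x - ( z + 5 ) ) + x ) ) <= 3
stmt 2: z := 2 * z  -- replace 2 occurrence(s) of z with (2 * z)
  => ( ( ( x - ( ( 2 * z ) + 5 ) ) + x ) * ( ( x - ( ( 2 * z ) + 5 ) ) + x ) ) <= 3
stmt 1: x := 5 * x  -- replace 4 occurrence(s) of x with (5 * x)
  => ( ( ( ( 5 * x ) - ( ( 2 * z ) + 5 ) ) + ( 5 * x ) ) * ( ( ( 5 * x ) - ( ( 2 * z ) + 5 ) ) + ( 5 * x ) ) ) <= 3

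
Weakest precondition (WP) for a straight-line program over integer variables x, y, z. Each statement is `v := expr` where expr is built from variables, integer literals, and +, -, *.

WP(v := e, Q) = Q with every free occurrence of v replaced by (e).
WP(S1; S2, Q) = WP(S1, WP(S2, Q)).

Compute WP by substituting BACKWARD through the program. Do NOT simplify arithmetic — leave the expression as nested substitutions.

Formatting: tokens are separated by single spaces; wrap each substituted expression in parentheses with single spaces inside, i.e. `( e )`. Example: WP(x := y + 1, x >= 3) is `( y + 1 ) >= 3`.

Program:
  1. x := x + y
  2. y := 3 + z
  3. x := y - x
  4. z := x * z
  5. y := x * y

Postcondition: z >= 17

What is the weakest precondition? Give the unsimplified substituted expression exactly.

post: z >= 17
stmt 5: y := x * y  -- replace 0 occurrence(s) of y with (x * y)
  => z >= 17
stmt 4: z := x * z  -- replace 1 occurrence(s) of z with (x * z)
  => ( x * z ) >= 17
stmt 3: x := y - x  -- replace 1 occurrence(s) of x with (y - x)
  => ( ( y - x ) * z ) >= 17
stmt 2: y := 3 + z  -- replace 1 occurrence(s) of y with (3 + z)
  => ( ( ( 3 + z ) - x ) * z ) >= 17
stmt 1: x := x + y  -- replace 1 occurrence(s) of x with (x + y)
  => ( ( ( 3 + z ) - ( x + y ) ) * z ) >= 17

Answer: ( ( ( 3 + z ) - ( x + y ) ) * z ) >= 17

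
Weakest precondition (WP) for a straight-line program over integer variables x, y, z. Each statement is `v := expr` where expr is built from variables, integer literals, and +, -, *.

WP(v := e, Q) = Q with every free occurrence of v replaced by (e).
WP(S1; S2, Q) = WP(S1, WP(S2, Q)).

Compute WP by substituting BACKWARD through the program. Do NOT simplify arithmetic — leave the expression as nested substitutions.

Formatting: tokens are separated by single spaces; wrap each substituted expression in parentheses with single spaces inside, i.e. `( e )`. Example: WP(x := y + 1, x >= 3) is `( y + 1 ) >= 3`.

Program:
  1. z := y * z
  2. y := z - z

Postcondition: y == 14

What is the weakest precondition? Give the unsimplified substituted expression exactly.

post: y == 14
stmt 2: y := z - z  -- replace 1 occurrence(s) of y with (z - z)
  => ( z - z ) == 14
stmt 1: z := y * z  -- replace 2 occurrence(s) of z with (y * z)
  => ( ( y * z ) - ( y * z ) ) == 14

Answer: ( ( y * z ) - ( y * z ) ) == 14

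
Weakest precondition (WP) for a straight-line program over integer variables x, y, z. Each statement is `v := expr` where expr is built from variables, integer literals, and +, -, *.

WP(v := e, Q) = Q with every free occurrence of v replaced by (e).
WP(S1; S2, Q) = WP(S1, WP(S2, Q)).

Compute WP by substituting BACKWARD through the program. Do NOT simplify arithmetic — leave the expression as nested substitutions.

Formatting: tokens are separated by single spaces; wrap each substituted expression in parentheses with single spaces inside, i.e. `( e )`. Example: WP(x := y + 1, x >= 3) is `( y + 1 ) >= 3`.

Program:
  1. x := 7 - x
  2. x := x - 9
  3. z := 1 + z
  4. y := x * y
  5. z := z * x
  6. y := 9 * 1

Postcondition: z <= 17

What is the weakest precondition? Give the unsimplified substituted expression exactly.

post: z <= 17
stmt 6: y := 9 * 1  -- replace 0 occurrence(s) of y with (9 * 1)
  => z <= 17
stmt 5: z := z * x  -- replace 1 occurrence(s) of z with (z * x)
  => ( z * x ) <= 17
stmt 4: y := x * y  -- replace 0 occurrence(s) of y with (x * y)
  => ( z * x ) <= 17
stmt 3: z := 1 + z  -- replace 1 occurrence(s) of z with (1 + z)
  => ( ( 1 + z ) * x ) <= 17
stmt 2: x := x - 9  -- replace 1 occurrence(s) of x with (x - 9)
  => ( ( 1 + z ) * ( x - 9 ) ) <= 17
stmt 1: x := 7 - x  -- replace 1 occurrence(s) of x with (7 - x)
  => ( ( 1 + z ) * ( ( 7 - x ) - 9 ) ) <= 17

Answer: ( ( 1 + z ) * ( ( 7 - x ) - 9 ) ) <= 17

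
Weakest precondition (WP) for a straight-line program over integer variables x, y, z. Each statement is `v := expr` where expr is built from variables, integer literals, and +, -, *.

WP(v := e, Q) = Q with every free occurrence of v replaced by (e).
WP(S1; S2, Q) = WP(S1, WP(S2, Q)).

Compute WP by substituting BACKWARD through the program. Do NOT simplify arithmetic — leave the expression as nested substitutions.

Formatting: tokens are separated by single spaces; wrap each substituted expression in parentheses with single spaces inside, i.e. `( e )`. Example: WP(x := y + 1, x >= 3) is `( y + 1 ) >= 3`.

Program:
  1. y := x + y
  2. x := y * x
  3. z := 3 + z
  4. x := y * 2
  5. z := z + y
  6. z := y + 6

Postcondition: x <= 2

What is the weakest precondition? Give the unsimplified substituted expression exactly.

post: x <= 2
stmt 6: z := y + 6  -- replace 0 occurrence(s) of z with (y + 6)
  => x <= 2
stmt 5: z := z + y  -- replace 0 occurrence(s) of z with (z + y)
  => x <= 2
stmt 4: x := y * 2  -- replace 1 occurrence(s) of x with (y * 2)
  => ( y * 2 ) <= 2
stmt 3: z := 3 + z  -- replace 0 occurrence(s) of z with (3 + z)
  => ( y * 2 ) <= 2
stmt 2: x := y * x  -- replace 0 occurrence(s) of x with (y * x)
  => ( y * 2 ) <= 2
stmt 1: y := x + y  -- replace 1 occurrence(s) of y with (x + y)
  => ( ( x + y ) * 2 ) <= 2

Answer: ( ( x + y ) * 2 ) <= 2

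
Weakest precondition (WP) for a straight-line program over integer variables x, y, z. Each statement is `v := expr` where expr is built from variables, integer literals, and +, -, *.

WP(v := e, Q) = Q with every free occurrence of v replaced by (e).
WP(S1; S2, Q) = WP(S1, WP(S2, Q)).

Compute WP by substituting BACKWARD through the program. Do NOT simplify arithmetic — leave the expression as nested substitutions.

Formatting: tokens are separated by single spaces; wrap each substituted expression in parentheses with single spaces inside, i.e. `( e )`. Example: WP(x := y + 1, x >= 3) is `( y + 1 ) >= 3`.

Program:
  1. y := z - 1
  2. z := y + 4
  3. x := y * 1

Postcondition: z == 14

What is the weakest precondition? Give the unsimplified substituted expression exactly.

post: z == 14
stmt 3: x := y * 1  -- replace 0 occurrence(s) of x with (y * 1)
  => z == 14
stmt 2: z := y + 4  -- replace 1 occurrence(s) of z with (y + 4)
  => ( y + 4 ) == 14
stmt 1: y := z - 1  -- replace 1 occurrence(s) of y with (z - 1)
  => ( ( z - 1 ) + 4 ) == 14

Answer: ( ( z - 1 ) + 4 ) == 14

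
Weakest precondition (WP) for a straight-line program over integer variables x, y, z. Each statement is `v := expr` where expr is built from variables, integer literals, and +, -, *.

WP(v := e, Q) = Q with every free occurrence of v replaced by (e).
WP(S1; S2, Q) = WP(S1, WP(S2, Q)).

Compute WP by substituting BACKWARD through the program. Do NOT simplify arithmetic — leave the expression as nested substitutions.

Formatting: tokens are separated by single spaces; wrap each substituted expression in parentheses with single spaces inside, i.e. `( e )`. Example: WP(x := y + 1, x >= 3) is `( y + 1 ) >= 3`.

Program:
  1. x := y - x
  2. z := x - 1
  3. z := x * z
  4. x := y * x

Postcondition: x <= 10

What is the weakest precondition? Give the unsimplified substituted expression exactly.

Answer: ( y * ( y - x ) ) <= 10

Derivation:
post: x <= 10
stmt 4: x := y * x  -- replace 1 occurrence(s) of x with (y * x)
  => ( y * x ) <= 10
stmt 3: z := x * z  -- replace 0 occurrence(s) of z with (x * z)
  => ( y * x ) <= 10
stmt 2: z := x - 1  -- replace 0 occurrence(s) of z with (x - 1)
  => ( y * x ) <= 10
stmt 1: x := y - x  -- replace 1 occurrence(s) of x with (y - x)
  => ( y * ( y - x ) ) <= 10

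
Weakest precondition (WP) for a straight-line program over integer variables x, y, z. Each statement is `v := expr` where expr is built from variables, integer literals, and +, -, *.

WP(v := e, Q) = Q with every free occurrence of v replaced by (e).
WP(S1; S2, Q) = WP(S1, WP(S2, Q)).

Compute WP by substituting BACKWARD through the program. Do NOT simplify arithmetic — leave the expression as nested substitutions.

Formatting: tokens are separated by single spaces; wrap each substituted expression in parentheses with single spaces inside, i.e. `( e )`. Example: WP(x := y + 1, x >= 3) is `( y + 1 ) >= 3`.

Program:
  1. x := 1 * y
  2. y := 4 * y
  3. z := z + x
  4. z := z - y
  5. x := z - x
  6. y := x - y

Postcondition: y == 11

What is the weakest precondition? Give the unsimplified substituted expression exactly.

Answer: ( ( ( ( z + ( 1 * y ) ) - ( 4 * y ) ) - ( 1 * y ) ) - ( 4 * y ) ) == 11

Derivation:
post: y == 11
stmt 6: y := x - y  -- replace 1 occurrence(s) of y with (x - y)
  => ( x - y ) == 11
stmt 5: x := z - x  -- replace 1 occurrence(s) of x with (z - x)
  => ( ( z - x ) - y ) == 11
stmt 4: z := z - y  -- replace 1 occurrence(s) of z with (z - y)
  => ( ( ( z - y ) - x ) - y ) == 11
stmt 3: z := z + x  -- replace 1 occurrence(s) of z with (z + x)
  => ( ( ( ( z + x ) - y ) - x ) - y ) == 11
stmt 2: y := 4 * y  -- replace 2 occurrence(s) of y with (4 * y)
  => ( ( ( ( z + x ) - ( 4 * y ) ) - x ) - ( 4 * y ) ) == 11
stmt 1: x := 1 * y  -- replace 2 occurrence(s) of x with (1 * y)
  => ( ( ( ( z + ( 1 * y ) ) - ( 4 * y ) ) - ( 1 * y ) ) - ( 4 * y ) ) == 11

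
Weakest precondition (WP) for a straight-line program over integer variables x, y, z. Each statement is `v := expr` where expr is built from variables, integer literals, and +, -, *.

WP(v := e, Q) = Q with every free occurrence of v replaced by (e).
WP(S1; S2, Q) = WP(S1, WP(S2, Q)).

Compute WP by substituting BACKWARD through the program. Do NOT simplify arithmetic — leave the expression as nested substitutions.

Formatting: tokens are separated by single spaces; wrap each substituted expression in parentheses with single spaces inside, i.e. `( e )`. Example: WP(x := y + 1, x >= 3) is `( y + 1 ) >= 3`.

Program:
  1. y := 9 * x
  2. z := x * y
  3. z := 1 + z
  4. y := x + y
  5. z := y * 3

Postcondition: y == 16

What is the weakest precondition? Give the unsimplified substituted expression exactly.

post: y == 16
stmt 5: z := y * 3  -- replace 0 occurrence(s) of z with (y * 3)
  => y == 16
stmt 4: y := x + y  -- replace 1 occurrence(s) of y with (x + y)
  => ( x + y ) == 16
stmt 3: z := 1 + z  -- replace 0 occurrence(s) of z with (1 + z)
  => ( x + y ) == 16
stmt 2: z := x * y  -- replace 0 occurrence(s) of z with (x * y)
  => ( x + y ) == 16
stmt 1: y := 9 * x  -- replace 1 occurrence(s) of y with (9 * x)
  => ( x + ( 9 * x ) ) == 16

Answer: ( x + ( 9 * x ) ) == 16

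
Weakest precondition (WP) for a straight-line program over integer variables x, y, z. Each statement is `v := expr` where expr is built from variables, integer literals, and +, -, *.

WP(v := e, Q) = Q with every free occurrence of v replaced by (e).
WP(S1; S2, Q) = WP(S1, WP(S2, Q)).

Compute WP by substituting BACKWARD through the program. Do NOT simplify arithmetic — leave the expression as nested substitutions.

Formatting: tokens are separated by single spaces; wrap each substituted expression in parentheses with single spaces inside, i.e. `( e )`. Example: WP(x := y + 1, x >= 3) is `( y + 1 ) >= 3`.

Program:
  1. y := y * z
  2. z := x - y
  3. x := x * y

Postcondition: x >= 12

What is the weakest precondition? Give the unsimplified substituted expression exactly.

Answer: ( x * ( y * z ) ) >= 12

Derivation:
post: x >= 12
stmt 3: x := x * y  -- replace 1 occurrence(s) of x with (x * y)
  => ( x * y ) >= 12
stmt 2: z := x - y  -- replace 0 occurrence(s) of z with (x - y)
  => ( x * y ) >= 12
stmt 1: y := y * z  -- replace 1 occurrence(s) of y with (y * z)
  => ( x * ( y * z ) ) >= 12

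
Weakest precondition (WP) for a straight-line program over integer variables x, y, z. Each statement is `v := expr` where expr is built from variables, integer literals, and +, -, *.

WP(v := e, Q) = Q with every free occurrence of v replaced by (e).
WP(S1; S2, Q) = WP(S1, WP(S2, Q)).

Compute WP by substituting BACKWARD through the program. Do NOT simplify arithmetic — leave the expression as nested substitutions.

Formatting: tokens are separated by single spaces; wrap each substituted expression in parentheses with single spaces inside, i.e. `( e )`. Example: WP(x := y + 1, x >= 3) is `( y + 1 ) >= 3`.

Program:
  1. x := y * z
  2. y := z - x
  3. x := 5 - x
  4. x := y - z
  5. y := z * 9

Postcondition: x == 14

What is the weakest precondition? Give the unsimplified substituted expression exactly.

post: x == 14
stmt 5: y := z * 9  -- replace 0 occurrence(s) of y with (z * 9)
  => x == 14
stmt 4: x := y - z  -- replace 1 occurrence(s) of x with (y - z)
  => ( y - z ) == 14
stmt 3: x := 5 - x  -- replace 0 occurrence(s) of x with (5 - x)
  => ( y - z ) == 14
stmt 2: y := z - x  -- replace 1 occurrence(s) of y with (z - x)
  => ( ( z - x ) - z ) == 14
stmt 1: x := y * z  -- replace 1 occurrence(s) of x with (y * z)
  => ( ( z - ( y * z ) ) - z ) == 14

Answer: ( ( z - ( y * z ) ) - z ) == 14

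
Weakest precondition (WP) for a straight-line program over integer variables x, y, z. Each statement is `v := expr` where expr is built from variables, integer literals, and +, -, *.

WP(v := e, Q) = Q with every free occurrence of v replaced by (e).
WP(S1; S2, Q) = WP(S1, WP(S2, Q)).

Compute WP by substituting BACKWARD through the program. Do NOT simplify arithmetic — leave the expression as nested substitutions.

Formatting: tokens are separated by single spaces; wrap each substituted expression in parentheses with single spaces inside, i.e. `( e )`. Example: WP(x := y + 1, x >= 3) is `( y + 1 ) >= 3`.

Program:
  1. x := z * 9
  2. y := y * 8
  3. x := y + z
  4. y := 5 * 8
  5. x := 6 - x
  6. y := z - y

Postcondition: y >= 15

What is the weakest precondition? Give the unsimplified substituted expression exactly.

post: y >= 15
stmt 6: y := z - y  -- replace 1 occurrence(s) of y with (z - y)
  => ( z - y ) >= 15
stmt 5: x := 6 - x  -- replace 0 occurrence(s) of x with (6 - x)
  => ( z - y ) >= 15
stmt 4: y := 5 * 8  -- replace 1 occurrence(s) of y with (5 * 8)
  => ( z - ( 5 * 8 ) ) >= 15
stmt 3: x := y + z  -- replace 0 occurrence(s) of x with (y + z)
  => ( z - ( 5 * 8 ) ) >= 15
stmt 2: y := y * 8  -- replace 0 occurrence(s) of y with (y * 8)
  => ( z - ( 5 * 8 ) ) >= 15
stmt 1: x := z * 9  -- replace 0 occurrence(s) of x with (z * 9)
  => ( z - ( 5 * 8 ) ) >= 15

Answer: ( z - ( 5 * 8 ) ) >= 15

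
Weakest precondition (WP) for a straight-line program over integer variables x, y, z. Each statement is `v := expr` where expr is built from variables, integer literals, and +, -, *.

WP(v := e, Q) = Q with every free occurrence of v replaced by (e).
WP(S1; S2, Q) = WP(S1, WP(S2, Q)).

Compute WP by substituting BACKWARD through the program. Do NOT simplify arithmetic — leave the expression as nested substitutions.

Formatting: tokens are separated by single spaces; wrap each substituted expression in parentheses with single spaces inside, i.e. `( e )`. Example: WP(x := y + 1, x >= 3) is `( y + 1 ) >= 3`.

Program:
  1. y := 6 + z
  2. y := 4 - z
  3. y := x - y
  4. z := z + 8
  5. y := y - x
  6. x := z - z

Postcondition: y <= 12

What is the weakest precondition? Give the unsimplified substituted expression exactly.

Answer: ( ( x - ( 4 - z ) ) - x ) <= 12

Derivation:
post: y <= 12
stmt 6: x := z - z  -- replace 0 occurrence(s) of x with (z - z)
  => y <= 12
stmt 5: y := y - x  -- replace 1 occurrence(s) of y with (y - x)
  => ( y - x ) <= 12
stmt 4: z := z + 8  -- replace 0 occurrence(s) of z with (z + 8)
  => ( y - x ) <= 12
stmt 3: y := x - y  -- replace 1 occurrence(s) of y with (x - y)
  => ( ( x - y ) - x ) <= 12
stmt 2: y := 4 - z  -- replace 1 occurrence(s) of y with (4 - z)
  => ( ( x - ( 4 - z ) ) - x ) <= 12
stmt 1: y := 6 + z  -- replace 0 occurrence(s) of y with (6 + z)
  => ( ( x - ( 4 - z ) ) - x ) <= 12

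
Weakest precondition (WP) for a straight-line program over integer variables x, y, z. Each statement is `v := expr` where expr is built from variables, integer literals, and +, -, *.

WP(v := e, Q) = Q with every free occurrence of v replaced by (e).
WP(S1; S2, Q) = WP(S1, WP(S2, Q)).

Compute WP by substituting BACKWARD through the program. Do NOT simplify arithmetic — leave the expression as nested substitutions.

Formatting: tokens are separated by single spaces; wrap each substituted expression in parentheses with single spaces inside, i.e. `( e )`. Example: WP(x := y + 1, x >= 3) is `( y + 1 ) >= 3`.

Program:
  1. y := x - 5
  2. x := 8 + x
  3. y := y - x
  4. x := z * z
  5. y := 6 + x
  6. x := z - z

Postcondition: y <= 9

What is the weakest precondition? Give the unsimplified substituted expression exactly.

post: y <= 9
stmt 6: x := z - z  -- replace 0 occurrence(s) of x with (z - z)
  => y <= 9
stmt 5: y := 6 + x  -- replace 1 occurrence(s) of y with (6 + x)
  => ( 6 + x ) <= 9
stmt 4: x := z * z  -- replace 1 occurrence(s) of x with (z * z)
  => ( 6 + ( z * z ) ) <= 9
stmt 3: y := y - x  -- replace 0 occurrence(s) of y with (y - x)
  => ( 6 + ( z * z ) ) <= 9
stmt 2: x := 8 + x  -- replace 0 occurrence(s) of x with (8 + x)
  => ( 6 + ( z * z ) ) <= 9
stmt 1: y := x - 5  -- replace 0 occurrence(s) of y with (x - 5)
  => ( 6 + ( z * z ) ) <= 9

Answer: ( 6 + ( z * z ) ) <= 9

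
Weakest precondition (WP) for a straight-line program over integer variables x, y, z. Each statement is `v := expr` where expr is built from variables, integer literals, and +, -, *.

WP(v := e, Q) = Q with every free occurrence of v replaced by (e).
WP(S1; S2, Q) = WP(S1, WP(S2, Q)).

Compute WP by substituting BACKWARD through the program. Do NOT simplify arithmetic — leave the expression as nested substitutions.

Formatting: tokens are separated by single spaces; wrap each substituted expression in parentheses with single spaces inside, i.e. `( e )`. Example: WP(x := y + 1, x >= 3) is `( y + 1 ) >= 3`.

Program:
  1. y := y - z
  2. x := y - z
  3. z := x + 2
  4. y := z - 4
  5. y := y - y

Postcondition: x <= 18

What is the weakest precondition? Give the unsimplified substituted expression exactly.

Answer: ( ( y - z ) - z ) <= 18

Derivation:
post: x <= 18
stmt 5: y := y - y  -- replace 0 occurrence(s) of y with (y - y)
  => x <= 18
stmt 4: y := z - 4  -- replace 0 occurrence(s) of y with (z - 4)
  => x <= 18
stmt 3: z := x + 2  -- replace 0 occurrence(s) of z with (x + 2)
  => x <= 18
stmt 2: x := y - z  -- replace 1 occurrence(s) of x with (y - z)
  => ( y - z ) <= 18
stmt 1: y := y - z  -- replace 1 occurrence(s) of y with (y - z)
  => ( ( y - z ) - z ) <= 18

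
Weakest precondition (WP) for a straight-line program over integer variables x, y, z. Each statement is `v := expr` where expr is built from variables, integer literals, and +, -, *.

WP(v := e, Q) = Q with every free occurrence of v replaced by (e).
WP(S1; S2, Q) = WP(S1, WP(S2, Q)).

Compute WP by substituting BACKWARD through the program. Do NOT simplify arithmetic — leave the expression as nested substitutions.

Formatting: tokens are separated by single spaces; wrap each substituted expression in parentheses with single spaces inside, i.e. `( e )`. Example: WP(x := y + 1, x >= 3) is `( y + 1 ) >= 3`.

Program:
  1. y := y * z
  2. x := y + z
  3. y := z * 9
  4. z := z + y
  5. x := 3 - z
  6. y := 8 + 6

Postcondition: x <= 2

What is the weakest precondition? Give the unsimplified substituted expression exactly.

post: x <= 2
stmt 6: y := 8 + 6  -- replace 0 occurrence(s) of y with (8 + 6)
  => x <= 2
stmt 5: x := 3 - z  -- replace 1 occurrence(s) of x with (3 - z)
  => ( 3 - z ) <= 2
stmt 4: z := z + y  -- replace 1 occurrence(s) of z with (z + y)
  => ( 3 - ( z + y ) ) <= 2
stmt 3: y := z * 9  -- replace 1 occurrence(s) of y with (z * 9)
  => ( 3 - ( z + ( z * 9 ) ) ) <= 2
stmt 2: x := y + z  -- replace 0 occurrence(s) of x with (y + z)
  => ( 3 - ( z + ( z * 9 ) ) ) <= 2
stmt 1: y := y * z  -- replace 0 occurrence(s) of y with (y * z)
  => ( 3 - ( z + ( z * 9 ) ) ) <= 2

Answer: ( 3 - ( z + ( z * 9 ) ) ) <= 2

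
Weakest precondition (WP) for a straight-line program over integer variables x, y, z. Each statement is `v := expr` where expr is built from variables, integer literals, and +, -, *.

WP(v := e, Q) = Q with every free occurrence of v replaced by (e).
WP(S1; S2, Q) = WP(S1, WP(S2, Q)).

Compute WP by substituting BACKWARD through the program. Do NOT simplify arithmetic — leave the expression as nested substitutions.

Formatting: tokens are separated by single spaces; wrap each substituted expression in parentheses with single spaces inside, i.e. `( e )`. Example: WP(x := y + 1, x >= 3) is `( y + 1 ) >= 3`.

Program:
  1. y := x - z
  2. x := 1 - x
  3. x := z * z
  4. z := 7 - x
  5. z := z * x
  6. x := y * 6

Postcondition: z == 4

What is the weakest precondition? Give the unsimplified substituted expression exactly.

Answer: ( ( 7 - ( z * z ) ) * ( z * z ) ) == 4

Derivation:
post: z == 4
stmt 6: x := y * 6  -- replace 0 occurrence(s) of x with (y * 6)
  => z == 4
stmt 5: z := z * x  -- replace 1 occurrence(s) of z with (z * x)
  => ( z * x ) == 4
stmt 4: z := 7 - x  -- replace 1 occurrence(s) of z with (7 - x)
  => ( ( 7 - x ) * x ) == 4
stmt 3: x := z * z  -- replace 2 occurrence(s) of x with (z * z)
  => ( ( 7 - ( z * z ) ) * ( z * z ) ) == 4
stmt 2: x := 1 - x  -- replace 0 occurrence(s) of x with (1 - x)
  => ( ( 7 - ( z * z ) ) * ( z * z ) ) == 4
stmt 1: y := x - z  -- replace 0 occurrence(s) of y with (x - z)
  => ( ( 7 - ( z * z ) ) * ( z * z ) ) == 4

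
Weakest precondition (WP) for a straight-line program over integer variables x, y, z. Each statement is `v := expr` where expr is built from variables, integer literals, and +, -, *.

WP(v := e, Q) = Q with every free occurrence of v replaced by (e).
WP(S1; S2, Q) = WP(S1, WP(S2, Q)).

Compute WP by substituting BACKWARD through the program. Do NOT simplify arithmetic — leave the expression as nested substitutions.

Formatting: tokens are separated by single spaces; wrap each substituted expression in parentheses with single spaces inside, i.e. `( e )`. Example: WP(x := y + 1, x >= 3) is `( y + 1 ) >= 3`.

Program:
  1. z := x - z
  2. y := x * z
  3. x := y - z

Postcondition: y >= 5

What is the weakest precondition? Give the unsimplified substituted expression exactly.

post: y >= 5
stmt 3: x := y - z  -- replace 0 occurrence(s) of x with (y - z)
  => y >= 5
stmt 2: y := x * z  -- replace 1 occurrence(s) of y with (x * z)
  => ( x * z ) >= 5
stmt 1: z := x - z  -- replace 1 occurrence(s) of z with (x - z)
  => ( x * ( x - z ) ) >= 5

Answer: ( x * ( x - z ) ) >= 5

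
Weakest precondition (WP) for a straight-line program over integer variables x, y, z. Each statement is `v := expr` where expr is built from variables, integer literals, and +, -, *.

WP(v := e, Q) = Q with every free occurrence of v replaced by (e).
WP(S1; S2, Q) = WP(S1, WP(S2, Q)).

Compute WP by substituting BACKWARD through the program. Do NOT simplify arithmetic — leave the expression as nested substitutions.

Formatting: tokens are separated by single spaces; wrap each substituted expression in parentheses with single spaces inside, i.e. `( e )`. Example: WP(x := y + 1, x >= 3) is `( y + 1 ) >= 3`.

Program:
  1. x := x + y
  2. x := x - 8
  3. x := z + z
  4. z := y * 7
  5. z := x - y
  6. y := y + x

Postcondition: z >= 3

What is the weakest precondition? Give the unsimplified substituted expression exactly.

post: z >= 3
stmt 6: y := y + x  -- replace 0 occurrence(s) of y with (y + x)
  => z >= 3
stmt 5: z := x - y  -- replace 1 occurrence(s) of z with (x - y)
  => ( x - y ) >= 3
stmt 4: z := y * 7  -- replace 0 occurrence(s) of z with (y * 7)
  => ( x - y ) >= 3
stmt 3: x := z + z  -- replace 1 occurrence(s) of x with (z + z)
  => ( ( z + z ) - y ) >= 3
stmt 2: x := x - 8  -- replace 0 occurrence(s) of x with (x - 8)
  => ( ( z + z ) - y ) >= 3
stmt 1: x := x + y  -- replace 0 occurrence(s) of x with (x + y)
  => ( ( z + z ) - y ) >= 3

Answer: ( ( z + z ) - y ) >= 3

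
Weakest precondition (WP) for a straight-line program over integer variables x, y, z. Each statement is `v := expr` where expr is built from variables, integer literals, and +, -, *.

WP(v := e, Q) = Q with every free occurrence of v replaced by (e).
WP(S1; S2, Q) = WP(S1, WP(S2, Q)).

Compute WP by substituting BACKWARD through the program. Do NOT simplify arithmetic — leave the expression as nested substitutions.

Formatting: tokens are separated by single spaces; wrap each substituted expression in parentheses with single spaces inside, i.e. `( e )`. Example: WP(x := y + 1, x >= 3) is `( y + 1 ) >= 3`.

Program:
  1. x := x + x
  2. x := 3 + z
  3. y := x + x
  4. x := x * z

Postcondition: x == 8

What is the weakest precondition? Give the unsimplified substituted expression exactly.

post: x == 8
stmt 4: x := x * z  -- replace 1 occurrence(s) of x with (x * z)
  => ( x * z ) == 8
stmt 3: y := x + x  -- replace 0 occurrence(s) of y with (x + x)
  => ( x * z ) == 8
stmt 2: x := 3 + z  -- replace 1 occurrence(s) of x with (3 + z)
  => ( ( 3 + z ) * z ) == 8
stmt 1: x := x + x  -- replace 0 occurrence(s) of x with (x + x)
  => ( ( 3 + z ) * z ) == 8

Answer: ( ( 3 + z ) * z ) == 8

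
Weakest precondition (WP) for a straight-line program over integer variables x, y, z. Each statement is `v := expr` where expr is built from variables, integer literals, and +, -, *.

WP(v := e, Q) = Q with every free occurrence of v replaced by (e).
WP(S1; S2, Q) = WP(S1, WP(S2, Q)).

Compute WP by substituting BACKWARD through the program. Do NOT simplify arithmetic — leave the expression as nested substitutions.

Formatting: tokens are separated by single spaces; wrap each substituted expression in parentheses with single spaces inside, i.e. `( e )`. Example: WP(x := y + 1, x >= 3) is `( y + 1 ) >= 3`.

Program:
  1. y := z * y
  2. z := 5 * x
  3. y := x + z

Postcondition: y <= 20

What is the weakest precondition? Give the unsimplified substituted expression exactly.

Answer: ( x + ( 5 * x ) ) <= 20

Derivation:
post: y <= 20
stmt 3: y := x + z  -- replace 1 occurrence(s) of y with (x + z)
  => ( x + z ) <= 20
stmt 2: z := 5 * x  -- replace 1 occurrence(s) of z with (5 * x)
  => ( x + ( 5 * x ) ) <= 20
stmt 1: y := z * y  -- replace 0 occurrence(s) of y with (z * y)
  => ( x + ( 5 * x ) ) <= 20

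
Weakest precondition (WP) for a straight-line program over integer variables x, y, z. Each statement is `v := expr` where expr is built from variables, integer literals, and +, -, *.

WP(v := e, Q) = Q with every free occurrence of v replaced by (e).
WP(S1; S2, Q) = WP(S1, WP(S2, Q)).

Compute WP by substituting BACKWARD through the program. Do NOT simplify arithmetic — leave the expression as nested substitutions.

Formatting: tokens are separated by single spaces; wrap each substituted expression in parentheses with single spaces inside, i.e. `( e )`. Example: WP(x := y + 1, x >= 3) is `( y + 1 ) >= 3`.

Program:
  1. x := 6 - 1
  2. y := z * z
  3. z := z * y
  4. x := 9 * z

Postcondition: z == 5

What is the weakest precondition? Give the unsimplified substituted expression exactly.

post: z == 5
stmt 4: x := 9 * z  -- replace 0 occurrence(s) of x with (9 * z)
  => z == 5
stmt 3: z := z * y  -- replace 1 occurrence(s) of z with (z * y)
  => ( z * y ) == 5
stmt 2: y := z * z  -- replace 1 occurrence(s) of y with (z * z)
  => ( z * ( z * z ) ) == 5
stmt 1: x := 6 - 1  -- replace 0 occurrence(s) of x with (6 - 1)
  => ( z * ( z * z ) ) == 5

Answer: ( z * ( z * z ) ) == 5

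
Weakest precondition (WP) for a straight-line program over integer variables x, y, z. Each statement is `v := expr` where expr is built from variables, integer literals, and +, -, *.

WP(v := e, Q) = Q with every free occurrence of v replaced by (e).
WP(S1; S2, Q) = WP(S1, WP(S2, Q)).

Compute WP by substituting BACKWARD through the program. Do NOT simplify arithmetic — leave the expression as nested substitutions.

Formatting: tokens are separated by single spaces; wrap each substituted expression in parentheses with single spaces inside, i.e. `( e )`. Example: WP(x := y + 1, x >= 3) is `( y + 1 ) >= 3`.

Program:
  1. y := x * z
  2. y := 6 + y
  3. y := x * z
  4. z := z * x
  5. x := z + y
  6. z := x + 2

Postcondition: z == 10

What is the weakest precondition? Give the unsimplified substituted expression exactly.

Answer: ( ( ( z * x ) + ( x * z ) ) + 2 ) == 10

Derivation:
post: z == 10
stmt 6: z := x + 2  -- replace 1 occurrence(s) of z with (x + 2)
  => ( x + 2 ) == 10
stmt 5: x := z + y  -- replace 1 occurrence(s) of x with (z + y)
  => ( ( z + y ) + 2 ) == 10
stmt 4: z := z * x  -- replace 1 occurrence(s) of z with (z * x)
  => ( ( ( z * x ) + y ) + 2 ) == 10
stmt 3: y := x * z  -- replace 1 occurrence(s) of y with (x * z)
  => ( ( ( z * x ) + ( x * z ) ) + 2 ) == 10
stmt 2: y := 6 + y  -- replace 0 occurrence(s) of y with (6 + y)
  => ( ( ( z * x ) + ( x * z ) ) + 2 ) == 10
stmt 1: y := x * z  -- replace 0 occurrence(s) of y with (x * z)
  => ( ( ( z * x ) + ( x * z ) ) + 2 ) == 10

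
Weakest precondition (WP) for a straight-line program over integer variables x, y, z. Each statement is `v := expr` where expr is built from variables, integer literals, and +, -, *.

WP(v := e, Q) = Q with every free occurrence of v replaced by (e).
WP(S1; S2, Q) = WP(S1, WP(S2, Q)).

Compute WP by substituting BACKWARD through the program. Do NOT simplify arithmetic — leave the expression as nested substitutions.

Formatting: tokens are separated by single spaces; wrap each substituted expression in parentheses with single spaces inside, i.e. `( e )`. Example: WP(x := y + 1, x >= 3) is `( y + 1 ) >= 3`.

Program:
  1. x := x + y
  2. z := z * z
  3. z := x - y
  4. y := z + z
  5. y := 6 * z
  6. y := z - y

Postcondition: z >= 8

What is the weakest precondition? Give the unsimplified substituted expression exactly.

Answer: ( ( x + y ) - y ) >= 8

Derivation:
post: z >= 8
stmt 6: y := z - y  -- replace 0 occurrence(s) of y with (z - y)
  => z >= 8
stmt 5: y := 6 * z  -- replace 0 occurrence(s) of y with (6 * z)
  => z >= 8
stmt 4: y := z + z  -- replace 0 occurrence(s) of y with (z + z)
  => z >= 8
stmt 3: z := x - y  -- replace 1 occurrence(s) of z with (x - y)
  => ( x - y ) >= 8
stmt 2: z := z * z  -- replace 0 occurrence(s) of z with (z * z)
  => ( x - y ) >= 8
stmt 1: x := x + y  -- replace 1 occurrence(s) of x with (x + y)
  => ( ( x + y ) - y ) >= 8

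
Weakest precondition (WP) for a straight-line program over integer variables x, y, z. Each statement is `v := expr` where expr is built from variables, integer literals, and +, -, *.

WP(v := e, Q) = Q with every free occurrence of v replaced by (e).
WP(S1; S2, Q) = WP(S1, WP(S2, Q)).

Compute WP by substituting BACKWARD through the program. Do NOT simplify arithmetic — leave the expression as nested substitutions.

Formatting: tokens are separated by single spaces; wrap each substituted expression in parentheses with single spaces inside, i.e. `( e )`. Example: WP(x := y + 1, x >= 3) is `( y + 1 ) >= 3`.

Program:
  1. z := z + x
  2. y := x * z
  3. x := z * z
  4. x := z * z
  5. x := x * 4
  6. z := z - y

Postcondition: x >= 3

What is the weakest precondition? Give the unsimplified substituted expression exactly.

post: x >= 3
stmt 6: z := z - y  -- replace 0 occurrence(s) of z with (z - y)
  => x >= 3
stmt 5: x := x * 4  -- replace 1 occurrence(s) of x with (x * 4)
  => ( x * 4 ) >= 3
stmt 4: x := z * z  -- replace 1 occurrence(s) of x with (z * z)
  => ( ( z * z ) * 4 ) >= 3
stmt 3: x := z * z  -- replace 0 occurrence(s) of x with (z * z)
  => ( ( z * z ) * 4 ) >= 3
stmt 2: y := x * z  -- replace 0 occurrence(s) of y with (x * z)
  => ( ( z * z ) * 4 ) >= 3
stmt 1: z := z + x  -- replace 2 occurrence(s) of z with (z + x)
  => ( ( ( z + x ) * ( z + x ) ) * 4 ) >= 3

Answer: ( ( ( z + x ) * ( z + x ) ) * 4 ) >= 3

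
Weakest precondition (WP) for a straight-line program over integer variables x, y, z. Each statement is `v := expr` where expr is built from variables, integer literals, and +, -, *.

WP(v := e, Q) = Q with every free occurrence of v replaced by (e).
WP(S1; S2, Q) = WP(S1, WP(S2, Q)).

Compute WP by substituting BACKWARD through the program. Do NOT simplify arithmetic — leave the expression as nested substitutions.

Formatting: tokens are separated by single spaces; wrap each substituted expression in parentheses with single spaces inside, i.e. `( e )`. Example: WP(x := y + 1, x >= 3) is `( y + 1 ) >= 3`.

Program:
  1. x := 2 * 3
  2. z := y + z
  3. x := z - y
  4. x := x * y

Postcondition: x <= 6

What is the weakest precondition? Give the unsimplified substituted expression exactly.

Answer: ( ( ( y + z ) - y ) * y ) <= 6

Derivation:
post: x <= 6
stmt 4: x := x * y  -- replace 1 occurrence(s) of x with (x * y)
  => ( x * y ) <= 6
stmt 3: x := z - y  -- replace 1 occurrence(s) of x with (z - y)
  => ( ( z - y ) * y ) <= 6
stmt 2: z := y + z  -- replace 1 occurrence(s) of z with (y + z)
  => ( ( ( y + z ) - y ) * y ) <= 6
stmt 1: x := 2 * 3  -- replace 0 occurrence(s) of x with (2 * 3)
  => ( ( ( y + z ) - y ) * y ) <= 6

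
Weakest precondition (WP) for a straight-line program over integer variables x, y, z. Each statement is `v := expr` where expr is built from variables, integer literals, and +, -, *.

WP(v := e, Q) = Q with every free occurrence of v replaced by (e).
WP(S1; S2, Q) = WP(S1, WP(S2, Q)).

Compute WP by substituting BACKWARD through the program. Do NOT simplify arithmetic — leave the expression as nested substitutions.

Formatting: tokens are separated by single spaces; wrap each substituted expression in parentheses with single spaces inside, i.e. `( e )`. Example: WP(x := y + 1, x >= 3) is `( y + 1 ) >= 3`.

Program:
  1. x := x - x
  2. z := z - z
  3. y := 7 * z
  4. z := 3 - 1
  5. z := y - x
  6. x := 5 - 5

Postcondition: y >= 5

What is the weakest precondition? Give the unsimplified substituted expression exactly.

Answer: ( 7 * ( z - z ) ) >= 5

Derivation:
post: y >= 5
stmt 6: x := 5 - 5  -- replace 0 occurrence(s) of x with (5 - 5)
  => y >= 5
stmt 5: z := y - x  -- replace 0 occurrence(s) of z with (y - x)
  => y >= 5
stmt 4: z := 3 - 1  -- replace 0 occurrence(s) of z with (3 - 1)
  => y >= 5
stmt 3: y := 7 * z  -- replace 1 occurrence(s) of y with (7 * z)
  => ( 7 * z ) >= 5
stmt 2: z := z - z  -- replace 1 occurrence(s) of z with (z - z)
  => ( 7 * ( z - z ) ) >= 5
stmt 1: x := x - x  -- replace 0 occurrence(s) of x with (x - x)
  => ( 7 * ( z - z ) ) >= 5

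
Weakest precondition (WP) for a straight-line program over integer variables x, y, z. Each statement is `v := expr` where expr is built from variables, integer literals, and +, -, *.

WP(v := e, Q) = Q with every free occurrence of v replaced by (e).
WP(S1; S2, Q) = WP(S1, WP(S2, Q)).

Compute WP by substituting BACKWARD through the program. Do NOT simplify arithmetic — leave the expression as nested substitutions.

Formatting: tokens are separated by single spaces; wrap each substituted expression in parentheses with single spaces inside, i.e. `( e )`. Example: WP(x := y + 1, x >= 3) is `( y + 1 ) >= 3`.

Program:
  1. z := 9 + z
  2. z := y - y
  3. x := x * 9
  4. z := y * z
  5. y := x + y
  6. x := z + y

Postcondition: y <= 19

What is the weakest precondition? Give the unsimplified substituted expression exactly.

post: y <= 19
stmt 6: x := z + y  -- replace 0 occurrence(s) of x with (z + y)
  => y <= 19
stmt 5: y := x + y  -- replace 1 occurrence(s) of y with (x + y)
  => ( x + y ) <= 19
stmt 4: z := y * z  -- replace 0 occurrence(s) of z with (y * z)
  => ( x + y ) <= 19
stmt 3: x := x * 9  -- replace 1 occurrence(s) of x with (x * 9)
  => ( ( x * 9 ) + y ) <= 19
stmt 2: z := y - y  -- replace 0 occurrence(s) of z with (y - y)
  => ( ( x * 9 ) + y ) <= 19
stmt 1: z := 9 + z  -- replace 0 occurrence(s) of z with (9 + z)
  => ( ( x * 9 ) + y ) <= 19

Answer: ( ( x * 9 ) + y ) <= 19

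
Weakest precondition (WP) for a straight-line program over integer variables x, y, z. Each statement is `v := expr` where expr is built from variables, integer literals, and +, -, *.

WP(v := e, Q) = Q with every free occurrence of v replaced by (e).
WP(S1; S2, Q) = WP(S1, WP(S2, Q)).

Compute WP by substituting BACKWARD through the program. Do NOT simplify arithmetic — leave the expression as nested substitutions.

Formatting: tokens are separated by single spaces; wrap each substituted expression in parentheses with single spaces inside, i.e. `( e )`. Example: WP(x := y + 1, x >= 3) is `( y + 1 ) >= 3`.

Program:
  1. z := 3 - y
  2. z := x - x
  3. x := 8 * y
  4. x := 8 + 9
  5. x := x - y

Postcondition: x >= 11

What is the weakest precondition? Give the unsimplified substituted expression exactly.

post: x >= 11
stmt 5: x := x - y  -- replace 1 occurrence(s) of x with (x - y)
  => ( x - y ) >= 11
stmt 4: x := 8 + 9  -- replace 1 occurrence(s) of x with (8 + 9)
  => ( ( 8 + 9 ) - y ) >= 11
stmt 3: x := 8 * y  -- replace 0 occurrence(s) of x with (8 * y)
  => ( ( 8 + 9 ) - y ) >= 11
stmt 2: z := x - x  -- replace 0 occurrence(s) of z with (x - x)
  => ( ( 8 + 9 ) - y ) >= 11
stmt 1: z := 3 - y  -- replace 0 occurrence(s) of z with (3 - y)
  => ( ( 8 + 9 ) - y ) >= 11

Answer: ( ( 8 + 9 ) - y ) >= 11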